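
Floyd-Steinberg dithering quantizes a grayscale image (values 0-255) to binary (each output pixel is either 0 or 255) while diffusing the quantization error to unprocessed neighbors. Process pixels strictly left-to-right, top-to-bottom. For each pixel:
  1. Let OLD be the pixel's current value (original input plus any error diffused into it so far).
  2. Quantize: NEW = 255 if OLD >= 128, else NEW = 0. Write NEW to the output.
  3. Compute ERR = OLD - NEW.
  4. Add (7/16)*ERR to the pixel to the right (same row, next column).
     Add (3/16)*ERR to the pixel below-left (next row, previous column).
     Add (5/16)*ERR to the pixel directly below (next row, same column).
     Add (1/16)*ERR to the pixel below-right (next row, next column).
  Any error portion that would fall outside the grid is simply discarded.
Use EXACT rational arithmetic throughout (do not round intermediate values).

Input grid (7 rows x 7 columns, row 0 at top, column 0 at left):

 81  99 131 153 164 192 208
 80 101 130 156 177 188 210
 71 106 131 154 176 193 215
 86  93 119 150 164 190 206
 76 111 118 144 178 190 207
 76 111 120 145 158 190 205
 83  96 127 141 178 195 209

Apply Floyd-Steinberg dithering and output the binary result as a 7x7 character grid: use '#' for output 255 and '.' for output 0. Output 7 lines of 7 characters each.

(0,0): OLD=81 → NEW=0, ERR=81
(0,1): OLD=2151/16 → NEW=255, ERR=-1929/16
(0,2): OLD=20033/256 → NEW=0, ERR=20033/256
(0,3): OLD=766919/4096 → NEW=255, ERR=-277561/4096
(0,4): OLD=8804977/65536 → NEW=255, ERR=-7906703/65536
(0,5): OLD=145979671/1048576 → NEW=255, ERR=-121407209/1048576
(0,6): OLD=2639810465/16777216 → NEW=255, ERR=-1638379615/16777216
(1,0): OLD=21173/256 → NEW=0, ERR=21173/256
(1,1): OLD=244211/2048 → NEW=0, ERR=244211/2048
(1,2): OLD=12214767/65536 → NEW=255, ERR=-4496913/65536
(1,3): OLD=22825731/262144 → NEW=0, ERR=22825731/262144
(1,4): OLD=2540874217/16777216 → NEW=255, ERR=-1737315863/16777216
(1,5): OLD=10826411577/134217728 → NEW=0, ERR=10826411577/134217728
(1,6): OLD=445681139767/2147483648 → NEW=255, ERR=-101927190473/2147483648
(2,0): OLD=3906081/32768 → NEW=0, ERR=3906081/32768
(2,1): OLD=196837499/1048576 → NEW=255, ERR=-70549381/1048576
(2,2): OLD=1743161393/16777216 → NEW=0, ERR=1743161393/16777216
(2,3): OLD=27241133289/134217728 → NEW=255, ERR=-6984387351/134217728
(2,4): OLD=151869892537/1073741824 → NEW=255, ERR=-121934272583/1073741824
(2,5): OLD=5262304613139/34359738368 → NEW=255, ERR=-3499428670701/34359738368
(2,6): OLD=88318885416885/549755813888 → NEW=255, ERR=-51868847124555/549755813888
(3,0): OLD=1856165393/16777216 → NEW=0, ERR=1856165393/16777216
(3,1): OLD=19771551165/134217728 → NEW=255, ERR=-14453969475/134217728
(3,2): OLD=97057870343/1073741824 → NEW=0, ERR=97057870343/1073741824
(3,3): OLD=680692371841/4294967296 → NEW=255, ERR=-414524288639/4294967296
(3,4): OLD=35150820526609/549755813888 → NEW=0, ERR=35150820526609/549755813888
(3,5): OLD=709661117656771/4398046511104 → NEW=255, ERR=-411840742674749/4398046511104
(3,6): OLD=9090395347043613/70368744177664 → NEW=255, ERR=-8853634418260707/70368744177664
(4,0): OLD=194093464543/2147483648 → NEW=0, ERR=194093464543/2147483648
(4,1): OLD=4836204045011/34359738368 → NEW=255, ERR=-3925529238829/34359738368
(4,2): OLD=39272941508925/549755813888 → NEW=0, ERR=39272941508925/549755813888
(4,3): OLD=715699266113455/4398046511104 → NEW=255, ERR=-405802594218065/4398046511104
(4,4): OLD=4715528012785757/35184372088832 → NEW=255, ERR=-4256486869866403/35184372088832
(4,5): OLD=99321308480612829/1125899906842624 → NEW=0, ERR=99321308480612829/1125899906842624
(4,6): OLD=3610507667241468187/18014398509481984 → NEW=255, ERR=-983163952676437733/18014398509481984
(5,0): OLD=45532331302441/549755813888 → NEW=0, ERR=45532331302441/549755813888
(5,1): OLD=574278528462819/4398046511104 → NEW=255, ERR=-547223331868701/4398046511104
(5,2): OLD=2232364056685733/35184372088832 → NEW=0, ERR=2232364056685733/35184372088832
(5,3): OLD=35383097760569881/281474976710656 → NEW=0, ERR=35383097760569881/281474976710656
(5,4): OLD=3350042263937499507/18014398509481984 → NEW=255, ERR=-1243629355980406413/18014398509481984
(5,5): OLD=24437628760005250627/144115188075855872 → NEW=255, ERR=-12311744199337996733/144115188075855872
(5,6): OLD=359902176871902215821/2305843009213693952 → NEW=255, ERR=-228087790477589741939/2305843009213693952
(6,0): OLD=6020229023237649/70368744177664 → NEW=0, ERR=6020229023237649/70368744177664
(6,1): OLD=125672450416886213/1125899906842624 → NEW=0, ERR=125672450416886213/1125899906842624
(6,2): OLD=3809222012860583855/18014398509481984 → NEW=255, ERR=-784449607057322065/18014398509481984
(6,3): OLD=21942004700227169713/144115188075855872 → NEW=255, ERR=-14807368259116077647/144115188075855872
(6,4): OLD=29778027130300814035/288230376151711744 → NEW=0, ERR=29778027130300814035/288230376151711744
(6,5): OLD=7033412243098269730879/36893488147419103232 → NEW=255, ERR=-2374427234493601593281/36893488147419103232
(6,6): OLD=85352003970276563536073/590295810358705651712 → NEW=255, ERR=-65173427671193377650487/590295810358705651712
Row 0: .#.####
Row 1: ..#.#.#
Row 2: .#.####
Row 3: .#.#.##
Row 4: .#.##.#
Row 5: .#..###
Row 6: ..##.##

Answer: .#.####
..#.#.#
.#.####
.#.#.##
.#.##.#
.#..###
..##.##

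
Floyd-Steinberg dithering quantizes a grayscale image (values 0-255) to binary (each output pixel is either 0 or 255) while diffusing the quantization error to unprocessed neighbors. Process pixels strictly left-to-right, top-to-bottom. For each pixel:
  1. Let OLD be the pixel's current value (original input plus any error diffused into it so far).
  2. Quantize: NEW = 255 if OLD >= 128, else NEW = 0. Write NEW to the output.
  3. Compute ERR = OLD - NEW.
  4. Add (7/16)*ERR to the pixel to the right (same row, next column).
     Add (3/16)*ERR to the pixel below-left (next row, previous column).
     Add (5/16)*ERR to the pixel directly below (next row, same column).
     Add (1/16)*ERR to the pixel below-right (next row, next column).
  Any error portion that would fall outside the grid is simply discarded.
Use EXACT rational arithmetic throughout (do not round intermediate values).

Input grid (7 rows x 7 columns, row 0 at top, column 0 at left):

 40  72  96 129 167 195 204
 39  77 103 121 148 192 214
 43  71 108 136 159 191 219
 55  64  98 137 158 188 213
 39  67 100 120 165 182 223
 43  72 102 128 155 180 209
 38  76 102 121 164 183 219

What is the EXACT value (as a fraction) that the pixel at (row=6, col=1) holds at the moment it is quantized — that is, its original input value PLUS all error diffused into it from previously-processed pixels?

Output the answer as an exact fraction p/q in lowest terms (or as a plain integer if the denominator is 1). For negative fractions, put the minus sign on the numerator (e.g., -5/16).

(0,0): OLD=40 → NEW=0, ERR=40
(0,1): OLD=179/2 → NEW=0, ERR=179/2
(0,2): OLD=4325/32 → NEW=255, ERR=-3835/32
(0,3): OLD=39203/512 → NEW=0, ERR=39203/512
(0,4): OLD=1642485/8192 → NEW=255, ERR=-446475/8192
(0,5): OLD=22433715/131072 → NEW=255, ERR=-10989645/131072
(0,6): OLD=350891493/2097152 → NEW=255, ERR=-183882267/2097152
(1,0): OLD=2185/32 → NEW=0, ERR=2185/32
(1,1): OLD=29407/256 → NEW=0, ERR=29407/256
(1,2): OLD=1112107/8192 → NEW=255, ERR=-976853/8192
(1,3): OLD=2459199/32768 → NEW=0, ERR=2459199/32768
(1,4): OLD=320585101/2097152 → NEW=255, ERR=-214188659/2097152
(1,5): OLD=1699007165/16777216 → NEW=0, ERR=1699007165/16777216
(1,6): OLD=60576272499/268435456 → NEW=255, ERR=-7874768781/268435456
(2,0): OLD=351749/4096 → NEW=0, ERR=351749/4096
(2,1): OLD=16564519/131072 → NEW=0, ERR=16564519/131072
(2,2): OLD=308862581/2097152 → NEW=255, ERR=-225911179/2097152
(2,3): OLD=1438163917/16777216 → NEW=0, ERR=1438163917/16777216
(2,4): OLD=25268484973/134217728 → NEW=255, ERR=-8957035667/134217728
(2,5): OLD=779820372703/4294967296 → NEW=255, ERR=-315396287777/4294967296
(2,6): OLD=12646755722505/68719476736 → NEW=255, ERR=-4876710845175/68719476736
(3,0): OLD=221316757/2097152 → NEW=0, ERR=221316757/2097152
(3,1): OLD=2262112209/16777216 → NEW=255, ERR=-2016077871/16777216
(3,2): OLD=4796216307/134217728 → NEW=0, ERR=4796216307/134217728
(3,3): OLD=85993977037/536870912 → NEW=255, ERR=-50908105523/536870912
(3,4): OLD=5995678807701/68719476736 → NEW=0, ERR=5995678807701/68719476736
(3,5): OLD=102115049928303/549755813888 → NEW=255, ERR=-38072682613137/549755813888
(3,6): OLD=1371619876795889/8796093022208 → NEW=255, ERR=-871383843867151/8796093022208
(4,0): OLD=13273419451/268435456 → NEW=0, ERR=13273419451/268435456
(4,1): OLD=276496358047/4294967296 → NEW=0, ERR=276496358047/4294967296
(4,2): OLD=7836906321521/68719476736 → NEW=0, ERR=7836906321521/68719476736
(4,3): OLD=87330625610667/549755813888 → NEW=255, ERR=-52857106930773/549755813888
(4,4): OLD=577417402280993/4398046511104 → NEW=255, ERR=-544084458050527/4398046511104
(4,5): OLD=13104521214695633/140737488355328 → NEW=0, ERR=13104521214695633/140737488355328
(4,6): OLD=514425692696344583/2251799813685248 → NEW=255, ERR=-59783259793393657/2251799813685248
(5,0): OLD=4846300129869/68719476736 → NEW=0, ERR=4846300129869/68719476736
(5,1): OLD=81058680548367/549755813888 → NEW=255, ERR=-59129051993073/549755813888
(5,2): OLD=336797295106121/4398046511104 → NEW=0, ERR=336797295106121/4398046511104
(5,3): OLD=4059902336839341/35184372088832 → NEW=0, ERR=4059902336839341/35184372088832
(5,4): OLD=401434867534439679/2251799813685248 → NEW=255, ERR=-172774084955298561/2251799813685248
(5,5): OLD=2933102772000012079/18014398509481984 → NEW=255, ERR=-1660568847917893841/18014398509481984
(5,6): OLD=47902215004027792353/288230376151711744 → NEW=255, ERR=-25596530914658702367/288230376151711744
(6,0): OLD=350716384059445/8796093022208 → NEW=0, ERR=350716384059445/8796093022208
(6,1): OLD=11061849831235161/140737488355328 → NEW=0, ERR=11061849831235161/140737488355328
Target (6,1): original=76, with diffused error = 11061849831235161/140737488355328

Answer: 11061849831235161/140737488355328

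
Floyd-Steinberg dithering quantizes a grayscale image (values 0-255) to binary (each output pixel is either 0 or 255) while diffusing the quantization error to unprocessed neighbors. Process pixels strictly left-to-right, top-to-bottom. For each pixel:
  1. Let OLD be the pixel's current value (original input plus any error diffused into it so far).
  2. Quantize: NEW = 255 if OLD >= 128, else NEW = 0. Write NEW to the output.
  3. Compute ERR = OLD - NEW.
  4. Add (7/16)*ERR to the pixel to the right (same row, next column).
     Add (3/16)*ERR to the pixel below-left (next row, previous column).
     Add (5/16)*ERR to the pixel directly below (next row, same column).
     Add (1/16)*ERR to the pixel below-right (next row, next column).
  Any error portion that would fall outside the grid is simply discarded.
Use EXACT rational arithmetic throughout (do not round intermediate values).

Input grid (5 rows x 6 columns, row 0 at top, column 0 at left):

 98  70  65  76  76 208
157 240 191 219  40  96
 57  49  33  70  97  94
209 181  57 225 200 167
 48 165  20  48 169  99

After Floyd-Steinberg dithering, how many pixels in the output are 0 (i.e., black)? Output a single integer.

(0,0): OLD=98 → NEW=0, ERR=98
(0,1): OLD=903/8 → NEW=0, ERR=903/8
(0,2): OLD=14641/128 → NEW=0, ERR=14641/128
(0,3): OLD=258135/2048 → NEW=0, ERR=258135/2048
(0,4): OLD=4297313/32768 → NEW=255, ERR=-4058527/32768
(0,5): OLD=80642215/524288 → NEW=255, ERR=-53051225/524288
(1,0): OLD=26725/128 → NEW=255, ERR=-5915/128
(1,1): OLD=289411/1024 → NEW=255, ERR=28291/1024
(1,2): OLD=8831615/32768 → NEW=255, ERR=475775/32768
(1,3): OLD=32593203/131072 → NEW=255, ERR=-830157/131072
(1,4): OLD=-105453351/8388608 → NEW=0, ERR=-105453351/8388608
(1,5): OLD=6863647519/134217728 → NEW=0, ERR=6863647519/134217728
(2,0): OLD=782161/16384 → NEW=0, ERR=782161/16384
(2,1): OLD=41080011/524288 → NEW=0, ERR=41080011/524288
(2,2): OLD=606969249/8388608 → NEW=0, ERR=606969249/8388608
(2,3): OLD=6591906905/67108864 → NEW=0, ERR=6591906905/67108864
(2,4): OLD=311897204235/2147483648 → NEW=255, ERR=-235711126005/2147483648
(2,5): OLD=2101933268221/34359738368 → NEW=0, ERR=2101933268221/34359738368
(3,0): OLD=2001604865/8388608 → NEW=255, ERR=-137490175/8388608
(3,1): OLD=14419376301/67108864 → NEW=255, ERR=-2693384019/67108864
(3,2): OLD=45831163959/536870912 → NEW=0, ERR=45831163959/536870912
(3,3): OLD=9517169578181/34359738368 → NEW=255, ERR=755436294341/34359738368
(3,4): OLD=53031591448805/274877906944 → NEW=255, ERR=-17062274821915/274877906944
(3,5): OLD=668944150201163/4398046511104 → NEW=255, ERR=-452557710130357/4398046511104
(4,0): OLD=37959848495/1073741824 → NEW=0, ERR=37959848495/1073741824
(4,1): OLD=3142314874659/17179869184 → NEW=255, ERR=-1238551767261/17179869184
(4,2): OLD=9208660268281/549755813888 → NEW=0, ERR=9208660268281/549755813888
(4,3): OLD=491665453453757/8796093022208 → NEW=0, ERR=491665453453757/8796093022208
(4,4): OLD=21974375165289485/140737488355328 → NEW=255, ERR=-13913684365319155/140737488355328
(4,5): OLD=44387272667927867/2251799813685248 → NEW=0, ERR=44387272667927867/2251799813685248
Output grid:
  Row 0: ....##  (4 black, running=4)
  Row 1: ####..  (2 black, running=6)
  Row 2: ....#.  (5 black, running=11)
  Row 3: ##.###  (1 black, running=12)
  Row 4: .#..#.  (4 black, running=16)

Answer: 16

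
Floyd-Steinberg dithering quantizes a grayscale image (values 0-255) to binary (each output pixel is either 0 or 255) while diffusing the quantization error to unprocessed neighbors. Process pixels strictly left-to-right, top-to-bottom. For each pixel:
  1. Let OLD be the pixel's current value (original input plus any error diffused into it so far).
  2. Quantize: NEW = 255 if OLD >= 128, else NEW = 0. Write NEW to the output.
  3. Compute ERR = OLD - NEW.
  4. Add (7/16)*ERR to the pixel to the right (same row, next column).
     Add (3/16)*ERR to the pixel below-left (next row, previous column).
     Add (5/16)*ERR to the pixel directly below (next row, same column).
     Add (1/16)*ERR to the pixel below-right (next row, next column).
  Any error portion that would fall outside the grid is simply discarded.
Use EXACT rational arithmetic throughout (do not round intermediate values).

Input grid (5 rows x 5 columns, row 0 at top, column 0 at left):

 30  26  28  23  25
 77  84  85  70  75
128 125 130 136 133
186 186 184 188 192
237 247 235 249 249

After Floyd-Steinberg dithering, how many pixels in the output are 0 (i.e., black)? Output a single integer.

Answer: 11

Derivation:
(0,0): OLD=30 → NEW=0, ERR=30
(0,1): OLD=313/8 → NEW=0, ERR=313/8
(0,2): OLD=5775/128 → NEW=0, ERR=5775/128
(0,3): OLD=87529/2048 → NEW=0, ERR=87529/2048
(0,4): OLD=1431903/32768 → NEW=0, ERR=1431903/32768
(1,0): OLD=11995/128 → NEW=0, ERR=11995/128
(1,1): OLD=151101/1024 → NEW=255, ERR=-110019/1024
(1,2): OLD=2049729/32768 → NEW=0, ERR=2049729/32768
(1,3): OLD=15956173/131072 → NEW=0, ERR=15956173/131072
(1,4): OLD=303219527/2097152 → NEW=255, ERR=-231554233/2097152
(2,0): OLD=2246895/16384 → NEW=255, ERR=-1931025/16384
(2,1): OLD=30118517/524288 → NEW=0, ERR=30118517/524288
(2,2): OLD=1600471327/8388608 → NEW=255, ERR=-538623713/8388608
(2,3): OLD=17335300205/134217728 → NEW=255, ERR=-16890220435/134217728
(2,4): OLD=109625548731/2147483648 → NEW=0, ERR=109625548731/2147483648
(3,0): OLD=1341672639/8388608 → NEW=255, ERR=-797422401/8388608
(3,1): OLD=9593733011/67108864 → NEW=255, ERR=-7519027309/67108864
(3,2): OLD=203820390913/2147483648 → NEW=0, ERR=203820390913/2147483648
(3,3): OLD=840768111305/4294967296 → NEW=255, ERR=-254448549175/4294967296
(3,4): OLD=11968768122477/68719476736 → NEW=255, ERR=-5554698445203/68719476736
(4,0): OLD=200022834321/1073741824 → NEW=255, ERR=-73781330799/1073741824
(4,1): OLD=6658193414353/34359738368 → NEW=255, ERR=-2103539869487/34359738368
(4,2): OLD=120816961287903/549755813888 → NEW=255, ERR=-19370771253537/549755813888
(4,3): OLD=1810649949671889/8796093022208 → NEW=255, ERR=-432353770991151/8796093022208
(4,4): OLD=27941040569898295/140737488355328 → NEW=255, ERR=-7947018960710345/140737488355328
Output grid:
  Row 0: .....  (5 black, running=5)
  Row 1: .#..#  (3 black, running=8)
  Row 2: #.##.  (2 black, running=10)
  Row 3: ##.##  (1 black, running=11)
  Row 4: #####  (0 black, running=11)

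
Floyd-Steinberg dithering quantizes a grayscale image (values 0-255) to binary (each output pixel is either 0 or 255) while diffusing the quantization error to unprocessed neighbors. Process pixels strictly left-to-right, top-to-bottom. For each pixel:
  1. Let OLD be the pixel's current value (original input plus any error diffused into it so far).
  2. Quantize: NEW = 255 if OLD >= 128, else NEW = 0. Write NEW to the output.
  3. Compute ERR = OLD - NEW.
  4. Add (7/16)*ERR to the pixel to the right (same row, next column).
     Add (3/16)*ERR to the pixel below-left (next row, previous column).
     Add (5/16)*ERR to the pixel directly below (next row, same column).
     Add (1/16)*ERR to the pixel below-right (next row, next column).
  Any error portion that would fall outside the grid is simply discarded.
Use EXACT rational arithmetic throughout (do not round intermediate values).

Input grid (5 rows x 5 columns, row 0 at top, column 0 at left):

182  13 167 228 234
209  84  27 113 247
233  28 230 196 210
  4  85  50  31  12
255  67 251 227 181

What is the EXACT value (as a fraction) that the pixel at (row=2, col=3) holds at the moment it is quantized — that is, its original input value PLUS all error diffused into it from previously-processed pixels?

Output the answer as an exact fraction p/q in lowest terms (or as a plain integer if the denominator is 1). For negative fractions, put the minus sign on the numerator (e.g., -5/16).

Answer: 57993471973/268435456

Derivation:
(0,0): OLD=182 → NEW=255, ERR=-73
(0,1): OLD=-303/16 → NEW=0, ERR=-303/16
(0,2): OLD=40631/256 → NEW=255, ERR=-24649/256
(0,3): OLD=761345/4096 → NEW=255, ERR=-283135/4096
(0,4): OLD=13353479/65536 → NEW=255, ERR=-3358201/65536
(1,0): OLD=46755/256 → NEW=255, ERR=-18525/256
(1,1): OLD=48757/2048 → NEW=0, ERR=48757/2048
(1,2): OLD=-446823/65536 → NEW=0, ERR=-446823/65536
(1,3): OLD=19081445/262144 → NEW=0, ERR=19081445/262144
(1,4): OLD=1084278543/4194304 → NEW=255, ERR=14731023/4194304
(2,0): OLD=7040215/32768 → NEW=255, ERR=-1315625/32768
(2,1): OLD=12659629/1048576 → NEW=0, ERR=12659629/1048576
(2,2): OLD=4165572167/16777216 → NEW=255, ERR=-112617913/16777216
(2,3): OLD=57993471973/268435456 → NEW=255, ERR=-10457569307/268435456
Target (2,3): original=196, with diffused error = 57993471973/268435456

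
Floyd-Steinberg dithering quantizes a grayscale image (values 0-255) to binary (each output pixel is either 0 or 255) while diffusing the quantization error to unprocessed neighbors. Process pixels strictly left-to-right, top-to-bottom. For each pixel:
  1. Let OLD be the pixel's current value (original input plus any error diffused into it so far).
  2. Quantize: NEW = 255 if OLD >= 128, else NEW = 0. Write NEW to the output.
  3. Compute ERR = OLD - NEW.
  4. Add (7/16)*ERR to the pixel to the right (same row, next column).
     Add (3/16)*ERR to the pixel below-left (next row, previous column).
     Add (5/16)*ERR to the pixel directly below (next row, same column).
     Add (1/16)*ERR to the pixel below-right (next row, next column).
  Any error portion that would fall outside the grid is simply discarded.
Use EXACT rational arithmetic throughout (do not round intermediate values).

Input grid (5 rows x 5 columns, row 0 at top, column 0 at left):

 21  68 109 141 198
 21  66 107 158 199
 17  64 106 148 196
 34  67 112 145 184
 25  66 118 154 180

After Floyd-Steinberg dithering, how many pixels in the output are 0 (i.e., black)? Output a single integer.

Answer: 15

Derivation:
(0,0): OLD=21 → NEW=0, ERR=21
(0,1): OLD=1235/16 → NEW=0, ERR=1235/16
(0,2): OLD=36549/256 → NEW=255, ERR=-28731/256
(0,3): OLD=376419/4096 → NEW=0, ERR=376419/4096
(0,4): OLD=15611061/65536 → NEW=255, ERR=-1100619/65536
(1,0): OLD=10761/256 → NEW=0, ERR=10761/256
(1,1): OLD=181823/2048 → NEW=0, ERR=181823/2048
(1,2): OLD=8704811/65536 → NEW=255, ERR=-8006869/65536
(1,3): OLD=32270863/262144 → NEW=0, ERR=32270863/262144
(1,4): OLD=1062640973/4194304 → NEW=255, ERR=-6906547/4194304
(2,0): OLD=1532965/32768 → NEW=0, ERR=1532965/32768
(2,1): OLD=96396263/1048576 → NEW=0, ERR=96396263/1048576
(2,2): OLD=2292952949/16777216 → NEW=255, ERR=-1985237131/16777216
(2,3): OLD=34025826703/268435456 → NEW=0, ERR=34025826703/268435456
(2,4): OLD=1110829645609/4294967296 → NEW=255, ERR=15612985129/4294967296
(3,0): OLD=1104888533/16777216 → NEW=0, ERR=1104888533/16777216
(3,1): OLD=14130131505/134217728 → NEW=0, ERR=14130131505/134217728
(3,2): OLD=646794131179/4294967296 → NEW=255, ERR=-448422529301/4294967296
(3,3): OLD=1135756350963/8589934592 → NEW=255, ERR=-1054676969997/8589934592
(3,4): OLD=19150984954655/137438953472 → NEW=255, ERR=-15895948180705/137438953472
(4,0): OLD=140273027035/2147483648 → NEW=0, ERR=140273027035/2147483648
(4,1): OLD=7697712760411/68719476736 → NEW=0, ERR=7697712760411/68719476736
(4,2): OLD=129674939106997/1099511627776 → NEW=0, ERR=129674939106997/1099511627776
(4,3): OLD=2445629039952987/17592186044416 → NEW=255, ERR=-2040378401373093/17592186044416
(4,4): OLD=24049461728101373/281474976710656 → NEW=0, ERR=24049461728101373/281474976710656
Output grid:
  Row 0: ..#.#  (3 black, running=3)
  Row 1: ..#.#  (3 black, running=6)
  Row 2: ..#.#  (3 black, running=9)
  Row 3: ..###  (2 black, running=11)
  Row 4: ...#.  (4 black, running=15)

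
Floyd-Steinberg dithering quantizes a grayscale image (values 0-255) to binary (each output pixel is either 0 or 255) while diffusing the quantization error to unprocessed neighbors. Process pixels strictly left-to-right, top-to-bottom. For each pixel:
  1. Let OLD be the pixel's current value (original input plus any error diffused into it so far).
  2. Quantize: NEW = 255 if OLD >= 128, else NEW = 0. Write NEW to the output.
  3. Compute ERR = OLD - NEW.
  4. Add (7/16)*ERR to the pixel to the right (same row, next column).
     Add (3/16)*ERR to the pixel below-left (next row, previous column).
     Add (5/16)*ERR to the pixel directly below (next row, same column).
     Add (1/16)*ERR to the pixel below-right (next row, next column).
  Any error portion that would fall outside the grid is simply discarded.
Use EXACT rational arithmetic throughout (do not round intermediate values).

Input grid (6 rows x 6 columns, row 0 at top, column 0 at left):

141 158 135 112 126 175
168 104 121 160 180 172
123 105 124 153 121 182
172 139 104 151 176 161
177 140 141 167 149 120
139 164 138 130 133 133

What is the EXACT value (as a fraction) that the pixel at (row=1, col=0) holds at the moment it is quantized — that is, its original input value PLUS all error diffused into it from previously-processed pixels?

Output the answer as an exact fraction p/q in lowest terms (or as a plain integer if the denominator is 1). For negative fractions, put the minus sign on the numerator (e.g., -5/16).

Answer: 19539/128

Derivation:
(0,0): OLD=141 → NEW=255, ERR=-114
(0,1): OLD=865/8 → NEW=0, ERR=865/8
(0,2): OLD=23335/128 → NEW=255, ERR=-9305/128
(0,3): OLD=164241/2048 → NEW=0, ERR=164241/2048
(0,4): OLD=5278455/32768 → NEW=255, ERR=-3077385/32768
(0,5): OLD=70208705/524288 → NEW=255, ERR=-63484735/524288
(1,0): OLD=19539/128 → NEW=255, ERR=-13101/128
Target (1,0): original=168, with diffused error = 19539/128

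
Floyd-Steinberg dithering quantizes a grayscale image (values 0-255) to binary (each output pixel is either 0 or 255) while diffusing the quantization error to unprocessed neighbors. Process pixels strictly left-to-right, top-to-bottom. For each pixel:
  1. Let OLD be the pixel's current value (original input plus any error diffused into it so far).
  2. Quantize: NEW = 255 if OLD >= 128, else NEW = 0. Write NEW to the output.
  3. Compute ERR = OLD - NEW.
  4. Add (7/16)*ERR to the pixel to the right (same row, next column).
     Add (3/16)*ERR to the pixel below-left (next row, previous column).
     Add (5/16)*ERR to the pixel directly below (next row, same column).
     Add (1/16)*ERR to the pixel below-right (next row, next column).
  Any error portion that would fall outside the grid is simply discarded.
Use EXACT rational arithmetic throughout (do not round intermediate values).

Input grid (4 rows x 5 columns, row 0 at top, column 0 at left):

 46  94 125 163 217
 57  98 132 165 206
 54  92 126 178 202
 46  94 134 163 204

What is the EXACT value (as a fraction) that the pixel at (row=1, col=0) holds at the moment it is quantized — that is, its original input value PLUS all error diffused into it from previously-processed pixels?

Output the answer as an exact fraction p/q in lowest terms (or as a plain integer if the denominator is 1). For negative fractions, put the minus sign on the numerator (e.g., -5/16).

Answer: 11875/128

Derivation:
(0,0): OLD=46 → NEW=0, ERR=46
(0,1): OLD=913/8 → NEW=0, ERR=913/8
(0,2): OLD=22391/128 → NEW=255, ERR=-10249/128
(0,3): OLD=262081/2048 → NEW=0, ERR=262081/2048
(0,4): OLD=8945223/32768 → NEW=255, ERR=589383/32768
(1,0): OLD=11875/128 → NEW=0, ERR=11875/128
Target (1,0): original=57, with diffused error = 11875/128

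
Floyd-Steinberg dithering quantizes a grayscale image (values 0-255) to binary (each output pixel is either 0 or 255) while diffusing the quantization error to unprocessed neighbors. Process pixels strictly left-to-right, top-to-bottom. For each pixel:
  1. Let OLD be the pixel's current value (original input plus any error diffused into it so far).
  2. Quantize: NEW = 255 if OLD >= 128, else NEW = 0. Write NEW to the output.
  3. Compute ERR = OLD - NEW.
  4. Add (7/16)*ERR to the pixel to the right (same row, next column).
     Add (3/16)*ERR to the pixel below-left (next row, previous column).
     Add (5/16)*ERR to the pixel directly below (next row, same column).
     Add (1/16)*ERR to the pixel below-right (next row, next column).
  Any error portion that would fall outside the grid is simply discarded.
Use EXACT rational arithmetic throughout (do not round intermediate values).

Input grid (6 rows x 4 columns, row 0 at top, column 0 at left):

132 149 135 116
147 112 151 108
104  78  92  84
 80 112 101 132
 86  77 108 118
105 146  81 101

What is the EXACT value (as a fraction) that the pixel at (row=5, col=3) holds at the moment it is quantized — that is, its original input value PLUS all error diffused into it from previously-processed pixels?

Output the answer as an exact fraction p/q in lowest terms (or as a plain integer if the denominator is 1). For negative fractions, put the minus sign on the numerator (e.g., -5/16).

Answer: 19709842454190931/281474976710656

Derivation:
(0,0): OLD=132 → NEW=255, ERR=-123
(0,1): OLD=1523/16 → NEW=0, ERR=1523/16
(0,2): OLD=45221/256 → NEW=255, ERR=-20059/256
(0,3): OLD=334723/4096 → NEW=0, ERR=334723/4096
(1,0): OLD=32361/256 → NEW=0, ERR=32361/256
(1,1): OLD=357727/2048 → NEW=255, ERR=-164513/2048
(1,2): OLD=7382091/65536 → NEW=0, ERR=7382091/65536
(1,3): OLD=186563581/1048576 → NEW=255, ERR=-80823299/1048576
(2,0): OLD=4208773/32768 → NEW=255, ERR=-4147067/32768
(2,1): OLD=27838599/1048576 → NEW=0, ERR=27838599/1048576
(2,2): OLD=250280099/2097152 → NEW=0, ERR=250280099/2097152
(2,3): OLD=3998526903/33554432 → NEW=0, ERR=3998526903/33554432
(3,0): OLD=762162357/16777216 → NEW=0, ERR=762162357/16777216
(3,1): OLD=41510419563/268435456 → NEW=255, ERR=-26940621717/268435456
(3,2): OLD=508477935253/4294967296 → NEW=0, ERR=508477935253/4294967296
(3,3): OLD=15701947336595/68719476736 → NEW=255, ERR=-1821519231085/68719476736
(4,0): OLD=349518310865/4294967296 → NEW=0, ERR=349518310865/4294967296
(4,1): OLD=3651662758259/34359738368 → NEW=0, ERR=3651662758259/34359738368
(4,2): OLD=198187412382867/1099511627776 → NEW=255, ERR=-82188052700013/1099511627776
(4,3): OLD=1485010397278965/17592186044416 → NEW=0, ERR=1485010397278965/17592186044416
(5,0): OLD=82660081167617/549755813888 → NEW=255, ERR=-57527651373823/549755813888
(5,1): OLD=2190250614054055/17592186044416 → NEW=0, ERR=2190250614054055/17592186044416
(5,2): OLD=1183777053750187/8796093022208 → NEW=255, ERR=-1059226666912853/8796093022208
(5,3): OLD=19709842454190931/281474976710656 → NEW=0, ERR=19709842454190931/281474976710656
Target (5,3): original=101, with diffused error = 19709842454190931/281474976710656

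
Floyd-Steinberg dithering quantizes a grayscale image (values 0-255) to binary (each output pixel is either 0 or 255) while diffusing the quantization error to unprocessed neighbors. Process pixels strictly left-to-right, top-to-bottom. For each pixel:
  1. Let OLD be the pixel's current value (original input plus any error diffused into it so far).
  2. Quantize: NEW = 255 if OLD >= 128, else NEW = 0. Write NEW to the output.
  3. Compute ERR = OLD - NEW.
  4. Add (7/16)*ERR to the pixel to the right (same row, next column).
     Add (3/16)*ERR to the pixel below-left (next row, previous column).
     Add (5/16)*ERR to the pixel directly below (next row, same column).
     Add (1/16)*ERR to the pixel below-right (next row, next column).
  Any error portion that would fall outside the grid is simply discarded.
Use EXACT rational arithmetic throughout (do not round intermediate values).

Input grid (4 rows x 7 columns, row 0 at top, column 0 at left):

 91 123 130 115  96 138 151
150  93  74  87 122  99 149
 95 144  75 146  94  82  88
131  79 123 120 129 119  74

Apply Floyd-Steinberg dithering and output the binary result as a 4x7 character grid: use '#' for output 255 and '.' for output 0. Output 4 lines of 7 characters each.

Answer: .#.#.#.
#...#.#
.#.#...
#.#.##.

Derivation:
(0,0): OLD=91 → NEW=0, ERR=91
(0,1): OLD=2605/16 → NEW=255, ERR=-1475/16
(0,2): OLD=22955/256 → NEW=0, ERR=22955/256
(0,3): OLD=631725/4096 → NEW=255, ERR=-412755/4096
(0,4): OLD=3402171/65536 → NEW=0, ERR=3402171/65536
(0,5): OLD=168518685/1048576 → NEW=255, ERR=-98868195/1048576
(0,6): OLD=1841282251/16777216 → NEW=0, ERR=1841282251/16777216
(1,0): OLD=41255/256 → NEW=255, ERR=-24025/256
(1,1): OLD=93457/2048 → NEW=0, ERR=93457/2048
(1,2): OLD=6378597/65536 → NEW=0, ERR=6378597/65536
(1,3): OLD=29734721/262144 → NEW=0, ERR=29734721/262144
(1,4): OLD=2749296355/16777216 → NEW=255, ERR=-1528893725/16777216
(1,5): OLD=7179100499/134217728 → NEW=0, ERR=7179100499/134217728
(1,6): OLD=431224928125/2147483648 → NEW=255, ERR=-116383402115/2147483648
(2,0): OLD=2432331/32768 → NEW=0, ERR=2432331/32768
(2,1): OLD=212986089/1048576 → NEW=255, ERR=-54400791/1048576
(2,2): OLD=1792440059/16777216 → NEW=0, ERR=1792440059/16777216
(2,3): OLD=29150003683/134217728 → NEW=255, ERR=-5075516957/134217728
(2,4): OLD=70970286931/1073741824 → NEW=0, ERR=70970286931/1073741824
(2,5): OLD=3840561999985/34359738368 → NEW=0, ERR=3840561999985/34359738368
(2,6): OLD=67789623180583/549755813888 → NEW=0, ERR=67789623180583/549755813888
(3,0): OLD=2423785883/16777216 → NEW=255, ERR=-1854404197/16777216
(3,1): OLD=5248091007/134217728 → NEW=0, ERR=5248091007/134217728
(3,2): OLD=175192437997/1073741824 → NEW=255, ERR=-98611727123/1073741824
(3,3): OLD=373977139627/4294967296 → NEW=0, ERR=373977139627/4294967296
(3,4): OLD=113438819378587/549755813888 → NEW=255, ERR=-26748913162853/549755813888
(3,5): OLD=703221646976001/4398046511104 → NEW=255, ERR=-418280213355519/4398046511104
(3,6): OLD=5482502438879903/70368744177664 → NEW=0, ERR=5482502438879903/70368744177664
Row 0: .#.#.#.
Row 1: #...#.#
Row 2: .#.#...
Row 3: #.#.##.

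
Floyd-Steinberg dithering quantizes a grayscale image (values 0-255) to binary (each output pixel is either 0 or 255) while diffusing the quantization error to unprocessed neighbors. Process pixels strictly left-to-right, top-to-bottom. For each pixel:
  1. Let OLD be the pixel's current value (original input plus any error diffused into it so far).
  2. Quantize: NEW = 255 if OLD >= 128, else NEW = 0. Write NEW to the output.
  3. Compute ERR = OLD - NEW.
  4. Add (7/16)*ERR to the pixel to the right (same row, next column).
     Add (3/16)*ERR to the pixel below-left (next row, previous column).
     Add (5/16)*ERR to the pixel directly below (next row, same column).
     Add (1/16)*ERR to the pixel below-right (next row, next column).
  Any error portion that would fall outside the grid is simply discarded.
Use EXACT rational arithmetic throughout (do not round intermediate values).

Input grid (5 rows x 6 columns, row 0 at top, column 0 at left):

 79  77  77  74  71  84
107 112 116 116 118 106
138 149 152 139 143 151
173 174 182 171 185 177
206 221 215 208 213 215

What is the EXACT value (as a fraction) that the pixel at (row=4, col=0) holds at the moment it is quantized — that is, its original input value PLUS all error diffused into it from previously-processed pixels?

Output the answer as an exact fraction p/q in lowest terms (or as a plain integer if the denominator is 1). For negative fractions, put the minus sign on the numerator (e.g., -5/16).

Answer: 430770298513/2147483648

Derivation:
(0,0): OLD=79 → NEW=0, ERR=79
(0,1): OLD=1785/16 → NEW=0, ERR=1785/16
(0,2): OLD=32207/256 → NEW=0, ERR=32207/256
(0,3): OLD=528553/4096 → NEW=255, ERR=-515927/4096
(0,4): OLD=1041567/65536 → NEW=0, ERR=1041567/65536
(0,5): OLD=95371353/1048576 → NEW=0, ERR=95371353/1048576
(1,0): OLD=39067/256 → NEW=255, ERR=-26213/256
(1,1): OLD=267453/2048 → NEW=255, ERR=-254787/2048
(1,2): OLD=5520897/65536 → NEW=0, ERR=5520897/65536
(1,3): OLD=32594157/262144 → NEW=0, ERR=32594157/262144
(1,4): OLD=3129709991/16777216 → NEW=255, ERR=-1148480089/16777216
(1,5): OLD=28311147105/268435456 → NEW=0, ERR=28311147105/268435456
(2,0): OLD=2709103/32768 → NEW=0, ERR=2709103/32768
(2,1): OLD=163251509/1048576 → NEW=255, ERR=-104135371/1048576
(2,2): OLD=2523539935/16777216 → NEW=255, ERR=-1754650145/16777216
(2,3): OLD=16714008487/134217728 → NEW=0, ERR=16714008487/134217728
(2,4): OLD=874607893109/4294967296 → NEW=255, ERR=-220608767371/4294967296
(2,5): OLD=10803260481155/68719476736 → NEW=255, ERR=-6720206086525/68719476736
(3,0): OLD=3023508735/16777216 → NEW=255, ERR=-1254681345/16777216
(3,1): OLD=12858640275/134217728 → NEW=0, ERR=12858640275/134217728
(3,2): OLD=223739599017/1073741824 → NEW=255, ERR=-50064566103/1073741824
(3,3): OLD=11912447289659/68719476736 → NEW=255, ERR=-5611019278021/68719476736
(3,4): OLD=67440384444251/549755813888 → NEW=0, ERR=67440384444251/549755813888
(3,5): OLD=1731944990356085/8796093022208 → NEW=255, ERR=-511058730306955/8796093022208
(4,0): OLD=430770298513/2147483648 → NEW=255, ERR=-116838031727/2147483648
Target (4,0): original=206, with diffused error = 430770298513/2147483648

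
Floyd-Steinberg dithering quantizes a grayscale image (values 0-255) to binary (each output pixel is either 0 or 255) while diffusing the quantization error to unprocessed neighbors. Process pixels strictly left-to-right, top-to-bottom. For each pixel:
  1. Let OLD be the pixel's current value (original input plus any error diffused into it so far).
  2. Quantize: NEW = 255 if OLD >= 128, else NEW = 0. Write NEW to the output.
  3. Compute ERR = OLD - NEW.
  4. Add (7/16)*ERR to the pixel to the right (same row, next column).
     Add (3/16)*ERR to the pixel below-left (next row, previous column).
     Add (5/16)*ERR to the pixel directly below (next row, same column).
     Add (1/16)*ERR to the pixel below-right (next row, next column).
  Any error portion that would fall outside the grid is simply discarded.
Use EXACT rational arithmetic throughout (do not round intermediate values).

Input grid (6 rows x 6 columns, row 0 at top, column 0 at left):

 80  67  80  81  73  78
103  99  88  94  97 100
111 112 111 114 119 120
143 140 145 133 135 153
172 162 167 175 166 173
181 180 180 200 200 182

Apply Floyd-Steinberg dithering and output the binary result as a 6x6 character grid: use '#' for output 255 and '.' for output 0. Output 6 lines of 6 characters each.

(0,0): OLD=80 → NEW=0, ERR=80
(0,1): OLD=102 → NEW=0, ERR=102
(0,2): OLD=997/8 → NEW=0, ERR=997/8
(0,3): OLD=17347/128 → NEW=255, ERR=-15293/128
(0,4): OLD=42453/2048 → NEW=0, ERR=42453/2048
(0,5): OLD=2853075/32768 → NEW=0, ERR=2853075/32768
(1,0): OLD=1177/8 → NEW=255, ERR=-863/8
(1,1): OLD=7171/64 → NEW=0, ERR=7171/64
(1,2): OLD=327555/2048 → NEW=255, ERR=-194685/2048
(1,3): OLD=219137/8192 → NEW=0, ERR=219137/8192
(1,4): OLD=65032229/524288 → NEW=0, ERR=65032229/524288
(1,5): OLD=1533200371/8388608 → NEW=255, ERR=-605894669/8388608
(2,0): OLD=100657/1024 → NEW=0, ERR=100657/1024
(2,1): OLD=5421591/32768 → NEW=255, ERR=-2934249/32768
(2,2): OLD=28382621/524288 → NEW=0, ERR=28382621/524288
(2,3): OLD=685180413/4194304 → NEW=255, ERR=-384367107/4194304
(2,4): OLD=14200060735/134217728 → NEW=0, ERR=14200060735/134217728
(2,5): OLD=325275140009/2147483648 → NEW=255, ERR=-222333190231/2147483648
(3,0): OLD=82275557/524288 → NEW=255, ERR=-51417883/524288
(3,1): OLD=358212133/4194304 → NEW=0, ERR=358212133/4194304
(3,2): OLD=5922444929/33554432 → NEW=255, ERR=-2633935231/33554432
(3,3): OLD=200232534777/2147483648 → NEW=0, ERR=200232534777/2147483648
(3,4): OLD=3156200876221/17179869184 → NEW=255, ERR=-1224665765699/17179869184
(3,5): OLD=26407939567379/274877906944 → NEW=0, ERR=26407939567379/274877906944
(4,0): OLD=10560645687/67108864 → NEW=255, ERR=-6552114633/67108864
(4,1): OLD=134353243287/1073741824 → NEW=0, ERR=134353243287/1073741824
(4,2): OLD=7560264655981/34359738368 → NEW=255, ERR=-1201468627859/34359738368
(4,3): OLD=93770445546809/549755813888 → NEW=255, ERR=-46417286994631/549755813888
(4,4): OLD=1148991076519457/8796093022208 → NEW=255, ERR=-1094012644143583/8796093022208
(4,5): OLD=20287738435209415/140737488355328 → NEW=255, ERR=-15600321095399225/140737488355328
(5,0): OLD=2988446881525/17179869184 → NEW=255, ERR=-1392419760395/17179869184
(5,1): OLD=93999600204557/549755813888 → NEW=255, ERR=-46188132336883/549755813888
(5,2): OLD=546699663494795/4398046511104 → NEW=0, ERR=546699663494795/4398046511104
(5,3): OLD=28498296099259597/140737488355328 → NEW=255, ERR=-7389763431349043/140737488355328
(5,4): OLD=3944169037957757/35184372088832 → NEW=0, ERR=3944169037957757/35184372088832
(5,5): OLD=424758491370238879/2251799813685248 → NEW=255, ERR=-149450461119499361/2251799813685248
Row 0: ...#..
Row 1: #.#..#
Row 2: .#.#.#
Row 3: #.#.#.
Row 4: #.####
Row 5: ##.#.#

Answer: ...#..
#.#..#
.#.#.#
#.#.#.
#.####
##.#.#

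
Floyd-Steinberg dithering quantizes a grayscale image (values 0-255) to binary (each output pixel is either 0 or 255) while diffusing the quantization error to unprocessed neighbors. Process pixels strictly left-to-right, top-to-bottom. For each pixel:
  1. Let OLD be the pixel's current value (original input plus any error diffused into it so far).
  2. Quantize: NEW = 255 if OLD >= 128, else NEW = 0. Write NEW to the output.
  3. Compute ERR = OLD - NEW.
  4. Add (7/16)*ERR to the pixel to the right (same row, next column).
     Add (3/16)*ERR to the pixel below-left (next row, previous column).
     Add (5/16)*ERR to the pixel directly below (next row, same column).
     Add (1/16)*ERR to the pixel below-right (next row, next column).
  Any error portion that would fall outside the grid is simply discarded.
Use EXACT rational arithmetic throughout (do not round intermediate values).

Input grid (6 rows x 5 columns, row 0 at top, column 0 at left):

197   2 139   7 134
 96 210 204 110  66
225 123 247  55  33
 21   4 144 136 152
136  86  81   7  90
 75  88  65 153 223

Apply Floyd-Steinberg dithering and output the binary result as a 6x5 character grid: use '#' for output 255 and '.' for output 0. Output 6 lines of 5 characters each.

(0,0): OLD=197 → NEW=255, ERR=-58
(0,1): OLD=-187/8 → NEW=0, ERR=-187/8
(0,2): OLD=16483/128 → NEW=255, ERR=-16157/128
(0,3): OLD=-98763/2048 → NEW=0, ERR=-98763/2048
(0,4): OLD=3699571/32768 → NEW=0, ERR=3699571/32768
(1,0): OLD=9407/128 → NEW=0, ERR=9407/128
(1,1): OLD=212537/1024 → NEW=255, ERR=-48583/1024
(1,2): OLD=4367789/32768 → NEW=255, ERR=-3988051/32768
(1,3): OLD=7204201/131072 → NEW=0, ERR=7204201/131072
(1,4): OLD=256512027/2097152 → NEW=0, ERR=256512027/2097152
(2,0): OLD=3916931/16384 → NEW=255, ERR=-260989/16384
(2,1): OLD=43504337/524288 → NEW=0, ERR=43504337/524288
(2,2): OLD=2119048371/8388608 → NEW=255, ERR=-20046669/8388608
(2,3): OLD=11604195945/134217728 → NEW=0, ERR=11604195945/134217728
(2,4): OLD=241557282463/2147483648 → NEW=0, ERR=241557282463/2147483648
(3,0): OLD=264915539/8388608 → NEW=0, ERR=264915539/8388608
(3,1): OLD=2838930135/67108864 → NEW=0, ERR=2838930135/67108864
(3,2): OLD=393328631789/2147483648 → NEW=255, ERR=-154279698451/2147483648
(3,3): OLD=655105263077/4294967296 → NEW=255, ERR=-440111397403/4294967296
(3,4): OLD=10151487776921/68719476736 → NEW=255, ERR=-7371978790759/68719476736
(4,0): OLD=165142300029/1073741824 → NEW=255, ERR=-108661865091/1073741824
(4,1): OLD=1492879492605/34359738368 → NEW=0, ERR=1492879492605/34359738368
(4,2): OLD=33528860188531/549755813888 → NEW=0, ERR=33528860188531/549755813888
(4,3): OLD=-201819715644419/8796093022208 → NEW=0, ERR=-201819715644419/8796093022208
(4,4): OLD=5634221374501483/140737488355328 → NEW=0, ERR=5634221374501483/140737488355328
(5,0): OLD=28324426104855/549755813888 → NEW=0, ERR=28324426104855/549755813888
(5,1): OLD=568354616867845/4398046511104 → NEW=255, ERR=-553147243463675/4398046511104
(5,2): OLD=3862902152860973/140737488355328 → NEW=0, ERR=3862902152860973/140737488355328
(5,3): OLD=95226540411021155/562949953421312 → NEW=255, ERR=-48325697711413405/562949953421312
(5,4): OLD=1770093515516134225/9007199254740992 → NEW=255, ERR=-526742294442818735/9007199254740992
Row 0: #.#..
Row 1: .##..
Row 2: #.#..
Row 3: ..###
Row 4: #....
Row 5: .#.##

Answer: #.#..
.##..
#.#..
..###
#....
.#.##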